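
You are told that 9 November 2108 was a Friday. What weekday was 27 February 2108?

Count forward from the earlier date (February 27, 2108) to the later (November 9, 2108):
February 2108: 29 − 27 = 2 days remain (2108 is a leap year, so February has 29 days).
Then March (31), April (30), May (31), June (30), July (31), August (31), September (30), October (31): 31 + 30 + 31 + 30 + 31 + 31 + 30 + 31 = 245 days.
November 1–9, 2108: 9 days.
Total: 2 + 245 + 9 = 256 days.
256 mod 7 = 4, so 4 days before Friday is Monday.

Monday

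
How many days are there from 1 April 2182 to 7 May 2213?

11358

Day-of-year of April 1, 2182: 91.
Day-of-year of May 7, 2213: 127.
2182 has 365 days, so 365 − 91 = 274 days remain in 2182.
Full years 2183–2212: 23 common + 7 leap = 23×365 + 7×366 = 10957 days.
Total: 274 + 10957 + 127 = 11358 days.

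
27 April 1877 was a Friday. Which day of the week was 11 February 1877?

Sunday

Count forward from the earlier date (February 11, 1877) to the later (April 27, 1877):
February 1877: 28 − 11 = 17 days remain (1877 is not a leap year, so February has 28 days).
Then March (31): 31 days.
April 1–27, 1877: 27 days.
Total: 17 + 31 + 27 = 75 days.
75 mod 7 = 5, so 5 days before Friday is Sunday.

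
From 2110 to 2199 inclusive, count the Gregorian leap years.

22

Years divisible by 4: 2112, 2116, …, 2196 — 22 in all.
No century exceptions apply. Count: 22.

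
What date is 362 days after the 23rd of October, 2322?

the 20th of October, 2323

Count 362 days after October 23, 2322:
October 2322: 31 − 23 = 8 days remain.
Then 11 full months totalling 334 days.
October 1–20, 2323: 20 days.
Residual: 362 days.
Total: 362 days.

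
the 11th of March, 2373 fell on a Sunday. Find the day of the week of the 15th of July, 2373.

March 2373: 31 − 11 = 20 days remain.
Then April (30), May (31), June (30): 30 + 31 + 30 = 91 days.
July 1–15, 2373: 15 days.
Total: 20 + 91 + 15 = 126 days.
126 is a multiple of 7, so the 15th of July, 2373 falls on the same weekday: Sunday.

Sunday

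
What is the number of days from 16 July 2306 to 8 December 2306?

145

July 2306: 31 − 16 = 15 days remain.
Then August (31), September (30), October (31), November (30): 31 + 30 + 31 + 30 = 122 days.
December 1–8, 2306: 8 days.
Total: 15 + 122 + 8 = 145 days.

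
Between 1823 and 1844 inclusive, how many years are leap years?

Years divisible by 4 in [1823, 1844]: 1824, 1828, 1832, 1836, 1840, 1844.
No century exceptions apply. Count: 6.

6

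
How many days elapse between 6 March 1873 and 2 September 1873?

March 1873: 31 − 6 = 25 days remain.
Then April (30), May (31), June (30), July (31), August (31): 30 + 31 + 30 + 31 + 31 = 153 days.
September 1–2, 1873: 2 days.
Total: 25 + 153 + 2 = 180 days.

180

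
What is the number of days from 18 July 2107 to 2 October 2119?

From July 18, 2107 to July 18, 2119: 12 years, of which 3 contain a Feb 29 — 9×365 + 3×366 = 4383 days.
July 2119: 31 − 18 = 13 days remain.
Then August (31), September (30): 31 + 30 = 61 days.
October 1–2, 2119: 2 days.
Residual: 76 days.
Total: 4459 days.

4459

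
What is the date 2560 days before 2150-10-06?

2143-10-03

Count 2560 days before October 6, 2150:
From October 3, 2143 to October 3, 2150: 7 years, of which 2 contain a Feb 29 — 5×365 + 2×366 = 2557 days.
Within October 2150: 6 − 3 = 3 days.
Total: 2560 days.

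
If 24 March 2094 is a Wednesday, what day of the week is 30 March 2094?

Within March 2094: 30 − 24 = 6 days.
6 mod 7 = 6, so 6 days after Wednesday is Tuesday.

Tuesday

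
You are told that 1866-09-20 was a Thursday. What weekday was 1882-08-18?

From September 20, 1866 to September 20, 1881: 15 years, of which 4 contain a Feb 29 — 11×365 + 4×366 = 5479 days.
September 1881: 30 − 20 = 10 days remain.
Then 10 full months totalling 304 days.
August 1–18, 1882: 18 days.
Residual: 332 days.
Total: 5811 days.
5811 mod 7 = 1, so 1 day after Thursday is Friday.

Friday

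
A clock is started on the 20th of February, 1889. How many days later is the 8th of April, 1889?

47

February 1889: 28 − 20 = 8 days remain (1889 is not a leap year, so February has 28 days).
Then March (31): 31 days.
April 1–8, 1889: 8 days.
Total: 8 + 31 + 8 = 47 days.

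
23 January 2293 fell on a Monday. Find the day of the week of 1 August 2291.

Saturday

Count forward from the earlier date (August 1, 2291) to the later (January 23, 2293):
August 2291: 31 − 1 = 30 days remain.
Then 16 full months totalling 488 days.
January 1–23, 2293: 23 days.
Total: 30 + 488 + 23 = 541 days.
541 mod 7 = 2, so 2 days before Monday is Saturday.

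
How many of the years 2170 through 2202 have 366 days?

7

Years divisible by 4 in [2170, 2202]: 2172, 2176, 2180, 2184, 2188, 2192, 2196, 2200.
Of these, 2200 is divisible by 100 but not 400, so not leap.
Leap years: 8 − 1 = 7.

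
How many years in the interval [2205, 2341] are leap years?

Years divisible by 4: 2208, 2212, …, 2340 — 34 in all.
Of these, 2300 is divisible by 100 but not 400, so not leap.
Leap years: 34 − 1 = 33.

33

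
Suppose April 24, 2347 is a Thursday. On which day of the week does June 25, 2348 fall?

Friday

April 2347: 30 − 24 = 6 days remain.
Then 13 full months totalling 397 days.
June 1–25, 2348: 25 days.
Total: 6 + 397 + 25 = 428 days.
428 mod 7 = 1, so 1 day after Thursday is Friday.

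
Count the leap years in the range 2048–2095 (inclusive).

Years divisible by 4 in [2048, 2095]: 2048, 2052, 2056, 2060, 2064, 2068, 2072, 2076, 2080, 2084, 2088, 2092.
No century exceptions apply. Count: 12.

12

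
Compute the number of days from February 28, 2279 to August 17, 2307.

10396

Day-of-year of February 28, 2279: 59.
Day-of-year of August 17, 2307: 229.
2279 has 365 days, so 365 − 59 = 306 days remain in 2279.
Full years 2280–2306: 21 common + 6 leap = 21×365 + 6×366 = 9861 days.
Total: 306 + 9861 + 229 = 10396 days.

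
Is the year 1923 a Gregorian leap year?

No

1923 is not a leap year.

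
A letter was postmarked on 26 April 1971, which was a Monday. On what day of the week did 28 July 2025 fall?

Monday

From April 26, 1971 to April 26, 2025: 54 years, of which 14 contain a Feb 29 — 40×365 + 14×366 = 19724 days.
(2000 is a leap year (divisible by 400).)
April 2025: 30 − 26 = 4 days remain.
Then May (31), June (30): 31 + 30 = 61 days.
July 1–28, 2025: 28 days.
Residual: 93 days.
Total: 19817 days.
19817 is a multiple of 7, so 28 July 2025 falls on the same weekday: Monday.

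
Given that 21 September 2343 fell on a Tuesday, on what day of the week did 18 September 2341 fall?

Count forward from the earlier date (September 18, 2341) to the later (September 21, 2343):
Day-of-year of September 18, 2341: 261.
Day-of-year of September 21, 2343: 264.
2341 has 365 days, so 365 − 261 = 104 days remain in 2341.
Full years: 2342: 365. Sum = 365.
Total: 104 + 365 + 264 = 733 days.
733 mod 7 = 5, so 5 days before Tuesday is Thursday.

Thursday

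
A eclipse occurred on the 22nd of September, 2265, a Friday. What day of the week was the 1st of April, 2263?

Wednesday

Count forward from the earlier date (April 1, 2263) to the later (September 22, 2265):
April 1, 2263 → April 1, 2264: 366 days (2264 is a leap year).
April 1, 2264 → April 1, 2265: 365 days.
April 2265: 30 − 1 = 29 days remain.
Then May (31), June (30), July (31), August (31): 31 + 30 + 31 + 31 = 123 days.
September 1–22, 2265: 22 days.
Residual: 174 days.
Total: 905 days.
905 mod 7 = 2, so 2 days before Friday is Wednesday.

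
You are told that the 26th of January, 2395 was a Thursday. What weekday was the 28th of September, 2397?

January 26, 2395 → January 26, 2396: 365 days.
January 26, 2396 → January 26, 2397: 366 days (2396 is a leap year).
January 2397: 31 − 26 = 5 days remain.
Then February 2397 (28), March (31), April (30), May (31), June (30), July (31), August (31): 28 + 31 + 30 + 31 + 30 + 31 + 31 = 212 days.
September 1–28, 2397: 28 days.
Residual: 245 days.
Total: 976 days.
976 mod 7 = 3, so 3 days after Thursday is Sunday.

Sunday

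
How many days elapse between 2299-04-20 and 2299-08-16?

118

April 2299: 30 − 20 = 10 days remain.
Then May (31), June (30), July (31): 31 + 30 + 31 = 92 days.
August 1–16, 2299: 16 days.
Total: 10 + 92 + 16 = 118 days.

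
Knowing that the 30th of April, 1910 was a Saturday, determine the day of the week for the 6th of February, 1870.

Count forward from the earlier date (February 6, 1870) to the later (April 30, 1910):
Day-of-year of February 6, 1870: 37.
Day-of-year of April 30, 1910: 120.
1870 has 365 days, so 365 − 37 = 328 days remain in 1870.
Full years 1871–1909: 30 common + 9 leap = 30×365 + 9×366 = 14244 days.
Total: 328 + 14244 + 120 = 14692 days.
14692 mod 7 = 6, so 6 days before Saturday is Sunday.

Sunday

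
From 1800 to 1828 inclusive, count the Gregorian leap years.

Years divisible by 4 in [1800, 1828]: 1800, 1804, 1808, 1812, 1816, 1820, 1824, 1828.
Of these, 1800 is divisible by 100 but not 400, so not leap.
Leap years: 8 − 1 = 7.

7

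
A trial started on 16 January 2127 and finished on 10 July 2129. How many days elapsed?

906

January 16, 2127 → January 16, 2128: 365 days.
January 16, 2128 → January 16, 2129: 366 days (2128 is a leap year).
January 2129: 31 − 16 = 15 days remain.
Then February 2129 (28), March (31), April (30), May (31), June (30): 28 + 31 + 30 + 31 + 30 = 150 days.
July 1–10, 2129: 10 days.
Residual: 175 days.
Total: 906 days.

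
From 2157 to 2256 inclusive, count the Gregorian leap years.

24

Years divisible by 4: 2160, 2164, …, 2256 — 25 in all.
Of these, 2200 is divisible by 100 but not 400, so not leap.
Leap years: 25 − 1 = 24.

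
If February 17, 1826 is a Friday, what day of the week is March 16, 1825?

Count forward from the earlier date (March 16, 1825) to the later (February 17, 1826):
March 1825: 31 − 16 = 15 days remain.
Then 10 full months totalling 306 days.
February 1–17, 1826: 17 days (1826 is not a leap year).
Total: 15 + 306 + 17 = 338 days.
338 mod 7 = 2, so 2 days before Friday is Wednesday.

Wednesday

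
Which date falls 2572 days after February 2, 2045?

February 18, 2052

Count 2572 days after February 2, 2045:
From February 2, 2045 to February 2, 2052: 7 years, of which 1 contains a Feb 29 — 6×365 + 1×366 = 2556 days.
Within February 2052: 18 − 2 = 16 days.
Total: 2572 days.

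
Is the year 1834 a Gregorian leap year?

No

1834 is not a leap year.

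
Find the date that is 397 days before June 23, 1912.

May 23, 1911

Count 397 days before June 23, 1912:
May 1911: 31 − 23 = 8 days remain.
Then 12 full months totalling 366 days.
June 1–23, 1912: 23 days.
Total: 8 + 366 + 23 = 397 days.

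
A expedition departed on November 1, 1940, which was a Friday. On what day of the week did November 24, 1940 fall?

Sunday

Within November 1940: 24 − 1 = 23 days.
23 mod 7 = 2, so 2 days after Friday is Sunday.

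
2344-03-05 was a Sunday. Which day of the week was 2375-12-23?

Tuesday

Day-of-year of March 5, 2344: 65.
Day-of-year of December 23, 2375: 357.
2344 has 366 days, so 366 − 65 = 301 days remain in 2344.
Full years 2345–2374: 23 common + 7 leap = 23×365 + 7×366 = 10957 days.
Total: 301 + 10957 + 357 = 11615 days.
11615 mod 7 = 2, so 2 days after Sunday is Tuesday.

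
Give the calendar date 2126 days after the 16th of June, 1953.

the 12th of April, 1959

Count 2126 days after June 16, 1953:
Day-of-year of June 16, 1953: 167.
Day-of-year of April 12, 1959: 102.
1953 has 365 days, so 365 − 167 = 198 days remain in 1953.
Full years: 1954: 365; 1955: 365; 1956: 366; 1957: 365; 1958: 365. Sum = 1826.
Total: 198 + 1826 + 102 = 2126 days.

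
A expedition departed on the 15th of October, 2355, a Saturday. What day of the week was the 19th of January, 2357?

Day-of-year of October 15, 2355: 288.
Day-of-year of January 19, 2357: 19.
2355 has 365 days, so 365 − 288 = 77 days remain in 2355.
Full years: 2356: 366. Sum = 366.
Total: 77 + 366 + 19 = 462 days.
462 is a multiple of 7, so the 19th of January, 2357 falls on the same weekday: Saturday.

Saturday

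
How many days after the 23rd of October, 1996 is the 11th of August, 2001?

October 23, 1996 → October 23, 1997: 365 days.
October 23, 1997 → October 23, 1998: 365 days.
October 23, 1998 → October 23, 1999: 365 days.
October 23, 1999 → October 23, 2000: 366 days (2000 is a leap year (divisible by 400)).
October 2000: 31 − 23 = 8 days remain.
Then 9 full months totalling 273 days.
August 1–11, 2001: 11 days.
Residual: 292 days.
Total: 1753 days.

1753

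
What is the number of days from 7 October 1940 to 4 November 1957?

From October 7, 1940 to October 7, 1957: 17 years, of which 4 contain a Feb 29 — 13×365 + 4×366 = 6209 days.
October 1957: 31 − 7 = 24 days remain.
November 1–4, 1957: 4 days.
Residual: 28 days.
Total: 6237 days.

6237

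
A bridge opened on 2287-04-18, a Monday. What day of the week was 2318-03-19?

Day-of-year of April 18, 2287: 108.
Day-of-year of March 19, 2318: 78.
2287 has 365 days, so 365 − 108 = 257 days remain in 2287.
Full years 2288–2317: 23 common + 7 leap = 23×365 + 7×366 = 10957 days.
Total: 257 + 10957 + 78 = 11292 days.
11292 mod 7 = 1, so 1 day after Monday is Tuesday.

Tuesday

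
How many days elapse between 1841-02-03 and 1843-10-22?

991

Day-of-year of February 3, 1841: 34.
Day-of-year of October 22, 1843: 295.
1841 has 365 days, so 365 − 34 = 331 days remain in 1841.
Full years: 1842: 365. Sum = 365.
Total: 331 + 365 + 295 = 991 days.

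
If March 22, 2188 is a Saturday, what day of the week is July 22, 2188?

March 2188: 31 − 22 = 9 days remain.
Then April (30), May (31), June (30): 30 + 31 + 30 = 91 days.
July 1–22, 2188: 22 days.
Total: 9 + 91 + 22 = 122 days.
122 mod 7 = 3, so 3 days after Saturday is Tuesday.

Tuesday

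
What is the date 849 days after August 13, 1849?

December 10, 1851

Count 849 days after August 13, 1849:
Day-of-year of August 13, 1849: 225.
Day-of-year of December 10, 1851: 344.
1849 has 365 days, so 365 − 225 = 140 days remain in 1849.
Full years: 1850: 365. Sum = 365.
Total: 140 + 365 + 344 = 849 days.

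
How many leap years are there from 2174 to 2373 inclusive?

Years divisible by 4: 2176, 2180, …, 2372 — 50 in all.
Of these, 2200, 2300 are divisible by 100 but not 400, so not leap.
Leap years: 50 − 2 = 48.

48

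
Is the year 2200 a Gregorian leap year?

2200 is not a leap year (divisible by 100 but not 400).

No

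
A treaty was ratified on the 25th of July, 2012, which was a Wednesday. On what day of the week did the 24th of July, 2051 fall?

Day-of-year of July 25, 2012: 207.
Day-of-year of July 24, 2051: 205.
2012 has 366 days, so 366 − 207 = 159 days remain in 2012.
Full years 2013–2050: 29 common + 9 leap = 29×365 + 9×366 = 13879 days.
Total: 159 + 13879 + 205 = 14243 days.
14243 mod 7 = 5, so 5 days after Wednesday is Monday.

Monday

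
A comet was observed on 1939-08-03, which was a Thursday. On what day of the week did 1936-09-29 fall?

Count forward from the earlier date (September 29, 1936) to the later (August 3, 1939):
September 29, 1936 → September 29, 1937: 365 days.
September 29, 1937 → September 29, 1938: 365 days.
September 1938: 30 − 29 = 1 day remains.
Then 10 full months totalling 304 days.
August 1–3, 1939: 3 days.
Residual: 308 days.
Total: 1038 days.
1038 mod 7 = 2, so 2 days before Thursday is Tuesday.

Tuesday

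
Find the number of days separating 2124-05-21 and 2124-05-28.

Within May 2124: 28 − 21 = 7 days.

7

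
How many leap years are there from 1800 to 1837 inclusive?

9

Years divisible by 4 in [1800, 1837]: 1800, 1804, 1808, 1812, 1816, 1820, 1824, 1828, 1832, 1836.
Of these, 1800 is divisible by 100 but not 400, so not leap.
Leap years: 10 − 1 = 9.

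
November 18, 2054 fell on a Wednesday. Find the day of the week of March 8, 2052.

Count forward from the earlier date (March 8, 2052) to the later (November 18, 2054):
March 8, 2052 → March 8, 2053: 365 days.
March 8, 2053 → March 8, 2054: 365 days.
March 2054: 31 − 8 = 23 days remain.
Then April (30), May (31), June (30), July (31), August (31), September (30), October (31): 30 + 31 + 30 + 31 + 31 + 30 + 31 = 214 days.
November 1–18, 2054: 18 days.
Residual: 255 days.
Total: 985 days.
985 mod 7 = 5, so 5 days before Wednesday is Friday.

Friday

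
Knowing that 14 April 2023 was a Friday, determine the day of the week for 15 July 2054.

Day-of-year of April 14, 2023: 104.
Day-of-year of July 15, 2054: 196.
2023 has 365 days, so 365 − 104 = 261 days remain in 2023.
Full years 2024–2053: 22 common + 8 leap = 22×365 + 8×366 = 10958 days.
Total: 261 + 10958 + 196 = 11415 days.
11415 mod 7 = 5, so 5 days after Friday is Wednesday.

Wednesday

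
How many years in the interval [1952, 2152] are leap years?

50

Years divisible by 4: 1952, 1956, …, 2152 — 51 in all.
Of these, 2100 is divisible by 100 but not 400, so not leap.
2000 is divisible by 400, so still leap.
Leap years: 51 − 1 = 50.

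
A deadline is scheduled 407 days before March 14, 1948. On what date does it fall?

February 1, 1947

Count 407 days before March 14, 1948:
Day-of-year of February 1, 1947: 32.
Day-of-year of March 14, 1948: 74.
1947 has 365 days, so 365 − 32 = 333 days remain in 1947.
Total: 333 + 74 = 407 days.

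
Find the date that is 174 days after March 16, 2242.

September 6, 2242

Count 174 days after March 16, 2242:
March 2242: 31 − 16 = 15 days remain.
Then April (30), May (31), June (30), July (31), August (31): 30 + 31 + 30 + 31 + 31 = 153 days.
September 1–6, 2242: 6 days.
Total: 15 + 153 + 6 = 174 days.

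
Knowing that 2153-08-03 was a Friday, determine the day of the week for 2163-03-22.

Tuesday

From August 3, 2153 to August 3, 2162: 9 years, of which 2 contain a Feb 29 — 7×365 + 2×366 = 3287 days.
August 2162: 31 − 3 = 28 days remain.
Then September (30), October (31), November (30), December (31), January (31), February 2163 (28): 30 + 31 + 30 + 31 + 31 + 28 = 181 days.
March 1–22, 2163: 22 days.
Residual: 231 days.
Total: 3518 days.
3518 mod 7 = 4, so 4 days after Friday is Tuesday.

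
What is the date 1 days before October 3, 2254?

October 2, 2254

Count 1 days before October 3, 2254:
Within October 2254: 3 − 2 = 1 day.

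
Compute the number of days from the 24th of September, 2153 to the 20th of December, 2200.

From September 24, 2153 to September 24, 2200: 47 years, of which 11 contain a Feb 29 — 36×365 + 11×366 = 17166 days.
(2200 is not a leap year (divisible by 100 but not 400).)
September 2200: 30 − 24 = 6 days remain.
Then October (31), November (30): 31 + 30 = 61 days.
December 1–20, 2200: 20 days.
Residual: 87 days.
Total: 17253 days.

17253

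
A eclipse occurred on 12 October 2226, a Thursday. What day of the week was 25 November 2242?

Day-of-year of October 12, 2226: 285.
Day-of-year of November 25, 2242: 329.
2226 has 365 days, so 365 − 285 = 80 days remain in 2226.
Full years 2227–2241: 11 common + 4 leap = 11×365 + 4×366 = 5479 days.
Total: 80 + 5479 + 329 = 5888 days.
5888 mod 7 = 1, so 1 day after Thursday is Friday.

Friday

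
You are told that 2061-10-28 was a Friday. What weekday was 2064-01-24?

Day-of-year of October 28, 2061: 301.
Day-of-year of January 24, 2064: 24.
2061 has 365 days, so 365 − 301 = 64 days remain in 2061.
Full years: 2062: 365; 2063: 365. Sum = 730.
Total: 64 + 730 + 24 = 818 days.
818 mod 7 = 6, so 6 days after Friday is Thursday.

Thursday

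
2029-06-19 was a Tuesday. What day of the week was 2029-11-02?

June 2029: 30 − 19 = 11 days remain.
Then July (31), August (31), September (30), October (31): 31 + 31 + 30 + 31 = 123 days.
November 1–2, 2029: 2 days.
Total: 11 + 123 + 2 = 136 days.
136 mod 7 = 3, so 3 days after Tuesday is Friday.

Friday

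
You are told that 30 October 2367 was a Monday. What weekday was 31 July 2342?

Friday

Count forward from the earlier date (July 31, 2342) to the later (October 30, 2367):
Day-of-year of July 31, 2342: 212.
Day-of-year of October 30, 2367: 303.
2342 has 365 days, so 365 − 212 = 153 days remain in 2342.
Full years 2343–2366: 18 common + 6 leap = 18×365 + 6×366 = 8766 days.
Total: 153 + 8766 + 303 = 9222 days.
9222 mod 7 = 3, so 3 days before Monday is Friday.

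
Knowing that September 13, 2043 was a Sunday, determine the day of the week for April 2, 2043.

Thursday

Count forward from the earlier date (April 2, 2043) to the later (September 13, 2043):
April 2043: 30 − 2 = 28 days remain.
Then May (31), June (30), July (31), August (31): 31 + 30 + 31 + 31 = 123 days.
September 1–13, 2043: 13 days.
Total: 28 + 123 + 13 = 164 days.
164 mod 7 = 3, so 3 days before Sunday is Thursday.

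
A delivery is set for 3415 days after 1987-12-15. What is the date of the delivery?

1997-04-21

Count 3415 days after December 15, 1987:
From December 15, 1987 to December 15, 1996: 9 years, of which 3 contain a Feb 29 — 6×365 + 3×366 = 3288 days.
December 1996: 31 − 15 = 16 days remain.
Then January (31), February 1997 (28), March (31): 31 + 28 + 31 = 90 days.
April 1–21, 1997: 21 days.
Residual: 127 days.
Total: 3415 days.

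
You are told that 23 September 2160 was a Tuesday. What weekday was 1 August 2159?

Count forward from the earlier date (August 1, 2159) to the later (September 23, 2160):
Day-of-year of August 1, 2159: 213.
Day-of-year of September 23, 2160: 267.
2159 has 365 days, so 365 − 213 = 152 days remain in 2159.
Total: 152 + 267 = 419 days.
419 mod 7 = 6, so 6 days before Tuesday is Wednesday.

Wednesday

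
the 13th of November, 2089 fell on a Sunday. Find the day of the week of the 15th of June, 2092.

Sunday

November 13, 2089 → November 13, 2090: 365 days.
November 13, 2090 → November 13, 2091: 365 days.
November 2091: 30 − 13 = 17 days remain.
Then December (31), January (31), February 2092 (29), March (31), April (30), May (31): 31 + 31 + 29 + 31 + 30 + 31 = 183 days.
June 1–15, 2092: 15 days.
Residual: 215 days.
Total: 945 days.
945 is a multiple of 7, so the 15th of June, 2092 falls on the same weekday: Sunday.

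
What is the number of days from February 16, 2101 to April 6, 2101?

February 2101: 28 − 16 = 12 days remain (2101 is not a leap year, so February has 28 days).
Then March (31): 31 days.
April 1–6, 2101: 6 days.
Total: 12 + 31 + 6 = 49 days.

49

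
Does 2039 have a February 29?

No

2039 is not a leap year.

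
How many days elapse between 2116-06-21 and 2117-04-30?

313

June 2116: 30 − 21 = 9 days remain.
Then 9 full months totalling 274 days.
April 1–30, 2117: 30 days.
Total: 9 + 274 + 30 = 313 days.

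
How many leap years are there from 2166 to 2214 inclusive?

Years divisible by 4 in [2166, 2214]: 2168, 2172, 2176, 2180, 2184, 2188, 2192, 2196, 2200, 2204, 2208, 2212.
Of these, 2200 is divisible by 100 but not 400, so not leap.
Leap years: 12 − 1 = 11.

11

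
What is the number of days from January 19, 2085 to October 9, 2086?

Day-of-year of January 19, 2085: 19.
Day-of-year of October 9, 2086: 282.
2085 has 365 days, so 365 − 19 = 346 days remain in 2085.
Total: 346 + 282 = 628 days.

628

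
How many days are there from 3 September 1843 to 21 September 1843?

Within September 1843: 21 − 3 = 18 days.

18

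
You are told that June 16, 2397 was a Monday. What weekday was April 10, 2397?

Count forward from the earlier date (April 10, 2397) to the later (June 16, 2397):
April 2397: 30 − 10 = 20 days remain.
Then May (31): 31 days.
June 1–16, 2397: 16 days.
Total: 20 + 31 + 16 = 67 days.
67 mod 7 = 4, so 4 days before Monday is Thursday.

Thursday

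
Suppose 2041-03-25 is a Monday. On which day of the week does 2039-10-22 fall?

Count forward from the earlier date (October 22, 2039) to the later (March 25, 2041):
Day-of-year of October 22, 2039: 295.
Day-of-year of March 25, 2041: 84.
2039 has 365 days, so 365 − 295 = 70 days remain in 2039.
Full years: 2040: 366. Sum = 366.
Total: 70 + 366 + 84 = 520 days.
520 mod 7 = 2, so 2 days before Monday is Saturday.

Saturday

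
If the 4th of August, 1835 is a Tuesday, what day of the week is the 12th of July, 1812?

Sunday

Count forward from the earlier date (July 12, 1812) to the later (August 4, 1835):
Day-of-year of July 12, 1812: 194.
Day-of-year of August 4, 1835: 216.
1812 has 366 days, so 366 − 194 = 172 days remain in 1812.
Full years 1813–1834: 17 common + 5 leap = 17×365 + 5×366 = 8035 days.
Total: 172 + 8035 + 216 = 8423 days.
8423 mod 7 = 2, so 2 days before Tuesday is Sunday.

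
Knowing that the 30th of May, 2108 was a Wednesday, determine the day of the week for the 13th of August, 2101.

Count forward from the earlier date (August 13, 2101) to the later (May 30, 2108):
August 13, 2101 → August 13, 2102: 365 days.
August 13, 2102 → August 13, 2103: 365 days.
August 13, 2103 → August 13, 2104: 366 days (2104 is a leap year).
August 13, 2104 → August 13, 2105: 365 days.
August 13, 2105 → August 13, 2106: 365 days.
August 13, 2106 → August 13, 2107: 365 days.
August 2107: 31 − 13 = 18 days remain.
Then September (30), October (31), November (30), December (31), January (31), February 2108 (29), March (31), April (30): 30 + 31 + 30 + 31 + 31 + 29 + 31 + 30 = 243 days.
May 1–30, 2108: 30 days.
Residual: 291 days.
Total: 2482 days.
2482 mod 7 = 4, so 4 days before Wednesday is Saturday.

Saturday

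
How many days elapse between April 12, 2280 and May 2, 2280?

20

April 2280: 30 − 12 = 18 days remain.
May 1–2, 2280: 2 days.
Total: 18 + 2 = 20 days.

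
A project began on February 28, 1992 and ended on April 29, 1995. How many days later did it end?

1156

February 28, 1992 → February 28, 1993: 366 days (1992 is a leap year).
February 28, 1993 → February 28, 1994: 365 days.
February 28, 1994 → February 28, 1995: 365 days.
February 1995: 28 − 28 = 0 days remain (1995 is not a leap year, so February has 28 days).
Then March (31): 31 days.
April 1–29, 1995: 29 days.
Residual: 60 days.
Total: 1156 days.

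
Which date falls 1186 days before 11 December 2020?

12 September 2017

Count 1186 days before December 11, 2020:
September 12, 2017 → September 12, 2018: 365 days.
September 12, 2018 → September 12, 2019: 365 days.
September 12, 2019 → September 12, 2020: 366 days (2020 is a leap year).
September 2020: 30 − 12 = 18 days remain.
Then October (31), November (30): 31 + 30 = 61 days.
December 1–11, 2020: 11 days.
Residual: 90 days.
Total: 1186 days.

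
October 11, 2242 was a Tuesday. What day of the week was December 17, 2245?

Wednesday

Day-of-year of October 11, 2242: 284.
Day-of-year of December 17, 2245: 351.
2242 has 365 days, so 365 − 284 = 81 days remain in 2242.
Full years: 2243: 365; 2244: 366. Sum = 731.
Total: 81 + 731 + 351 = 1163 days.
1163 mod 7 = 1, so 1 day after Tuesday is Wednesday.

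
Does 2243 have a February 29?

No

2243 is not a leap year.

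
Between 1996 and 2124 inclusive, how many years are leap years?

32

Years divisible by 4: 1996, 2000, …, 2124 — 33 in all.
Of these, 2100 is divisible by 100 but not 400, so not leap.
2000 is divisible by 400, so still leap.
Leap years: 33 − 1 = 32.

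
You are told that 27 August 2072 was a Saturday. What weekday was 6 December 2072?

Tuesday

August 2072: 31 − 27 = 4 days remain.
Then September (30), October (31), November (30): 30 + 31 + 30 = 91 days.
December 1–6, 2072: 6 days.
Total: 4 + 91 + 6 = 101 days.
101 mod 7 = 3, so 3 days after Saturday is Tuesday.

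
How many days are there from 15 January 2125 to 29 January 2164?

Day-of-year of January 15, 2125: 15.
Day-of-year of January 29, 2164: 29.
2125 has 365 days, so 365 − 15 = 350 days remain in 2125.
Full years 2126–2163: 29 common + 9 leap = 29×365 + 9×366 = 13879 days.
Total: 350 + 13879 + 29 = 14258 days.

14258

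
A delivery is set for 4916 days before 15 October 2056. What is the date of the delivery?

1 May 2043

Count 4916 days before October 15, 2056:
From May 1, 2043 to May 1, 2056: 13 years, of which 4 contain a Feb 29 — 9×365 + 4×366 = 4749 days.
May 2056: 31 − 1 = 30 days remain.
Then June (30), July (31), August (31), September (30): 30 + 31 + 31 + 30 = 122 days.
October 1–15, 2056: 15 days.
Residual: 167 days.
Total: 4916 days.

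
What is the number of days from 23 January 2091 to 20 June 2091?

148

January 2091: 31 − 23 = 8 days remain.
Then February 2091 (28), March (31), April (30), May (31): 28 + 31 + 30 + 31 = 120 days.
June 1–20, 2091: 20 days.
Total: 8 + 120 + 20 = 148 days.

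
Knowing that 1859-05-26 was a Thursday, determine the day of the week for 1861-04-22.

Monday

May 26, 1859 → May 26, 1860: 366 days (1860 is a leap year).
May 1860: 31 − 26 = 5 days remain.
Then 10 full months totalling 304 days.
April 1–22, 1861: 22 days.
Residual: 331 days.
Total: 697 days.
697 mod 7 = 4, so 4 days after Thursday is Monday.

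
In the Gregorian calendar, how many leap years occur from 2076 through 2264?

46

Years divisible by 4: 2076, 2080, …, 2264 — 48 in all.
Of these, 2100, 2200 are divisible by 100 but not 400, so not leap.
Leap years: 48 − 2 = 46.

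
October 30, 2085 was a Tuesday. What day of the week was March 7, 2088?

Sunday

October 30, 2085 → October 30, 2086: 365 days.
October 30, 2086 → October 30, 2087: 365 days.
October 2087: 31 − 30 = 1 day remains.
Then November (30), December (31), January (31), February 2088 (29): 30 + 31 + 31 + 29 = 121 days.
March 1–7, 2088: 7 days.
Residual: 129 days.
Total: 859 days.
859 mod 7 = 5, so 5 days after Tuesday is Sunday.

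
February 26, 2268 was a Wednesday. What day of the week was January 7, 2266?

Count forward from the earlier date (January 7, 2266) to the later (February 26, 2268):
January 2266: 31 − 7 = 24 days remain.
Then 24 full months totalling 730 days.
February 1–26, 2268: 26 days (2268 is a leap year).
Total: 24 + 730 + 26 = 780 days.
780 mod 7 = 3, so 3 days before Wednesday is Sunday.

Sunday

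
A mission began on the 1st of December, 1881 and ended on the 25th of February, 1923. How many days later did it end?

Day-of-year of December 1, 1881: 335.
Day-of-year of February 25, 1923: 56.
1881 has 365 days, so 365 − 335 = 30 days remain in 1881.
Full years 1882–1922: 32 common + 9 leap = 32×365 + 9×366 = 14974 days.
Total: 30 + 14974 + 56 = 15060 days.

15060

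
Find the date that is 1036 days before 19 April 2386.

18 June 2383

Count 1036 days before April 19, 2386:
Day-of-year of June 18, 2383: 169.
Day-of-year of April 19, 2386: 109.
2383 has 365 days, so 365 − 169 = 196 days remain in 2383.
Full years: 2384: 366; 2385: 365. Sum = 731.
Total: 196 + 731 + 109 = 1036 days.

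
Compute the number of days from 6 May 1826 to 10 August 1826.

96

May 1826: 31 − 6 = 25 days remain.
Then June (30), July (31): 30 + 31 = 61 days.
August 1–10, 1826: 10 days.
Total: 25 + 61 + 10 = 96 days.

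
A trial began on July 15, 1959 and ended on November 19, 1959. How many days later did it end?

127

July 1959: 31 − 15 = 16 days remain.
Then August (31), September (30), October (31): 31 + 30 + 31 = 92 days.
November 1–19, 1959: 19 days.
Total: 16 + 92 + 19 = 127 days.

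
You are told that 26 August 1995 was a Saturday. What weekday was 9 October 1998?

Day-of-year of August 26, 1995: 238.
Day-of-year of October 9, 1998: 282.
1995 has 365 days, so 365 − 238 = 127 days remain in 1995.
Full years: 1996: 366; 1997: 365. Sum = 731.
Total: 127 + 731 + 282 = 1140 days.
1140 mod 7 = 6, so 6 days after Saturday is Friday.

Friday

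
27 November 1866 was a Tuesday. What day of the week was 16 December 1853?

Count forward from the earlier date (December 16, 1853) to the later (November 27, 1866):
Day-of-year of December 16, 1853: 350.
Day-of-year of November 27, 1866: 331.
1853 has 365 days, so 365 − 350 = 15 days remain in 1853.
Full years 1854–1865: 9 common + 3 leap = 9×365 + 3×366 = 4383 days.
Total: 15 + 4383 + 331 = 4729 days.
4729 mod 7 = 4, so 4 days before Tuesday is Friday.

Friday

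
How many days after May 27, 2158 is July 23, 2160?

788

May 27, 2158 → May 27, 2159: 365 days.
May 27, 2159 → May 27, 2160: 366 days (2160 is a leap year).
May 2160: 31 − 27 = 4 days remain.
Then June (30): 30 days.
July 1–23, 2160: 23 days.
Residual: 57 days.
Total: 788 days.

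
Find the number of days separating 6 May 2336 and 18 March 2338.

Day-of-year of May 6, 2336: 127.
Day-of-year of March 18, 2338: 77.
2336 has 366 days, so 366 − 127 = 239 days remain in 2336.
Full years: 2337: 365. Sum = 365.
Total: 239 + 365 + 77 = 681 days.

681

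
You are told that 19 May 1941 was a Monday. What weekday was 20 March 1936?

Count forward from the earlier date (March 20, 1936) to the later (May 19, 1941):
Day-of-year of March 20, 1936: 80.
Day-of-year of May 19, 1941: 139.
1936 has 366 days, so 366 − 80 = 286 days remain in 1936.
Full years: 1937: 365; 1938: 365; 1939: 365; 1940: 366. Sum = 1461.
Total: 286 + 1461 + 139 = 1886 days.
1886 mod 7 = 3, so 3 days before Monday is Friday.

Friday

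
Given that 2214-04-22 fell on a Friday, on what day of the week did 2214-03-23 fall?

Wednesday

Count forward from the earlier date (March 23, 2214) to the later (April 22, 2214):
March 2214: 31 − 23 = 8 days remain.
April 1–22, 2214: 22 days.
Total: 8 + 22 = 30 days.
30 mod 7 = 2, so 2 days before Friday is Wednesday.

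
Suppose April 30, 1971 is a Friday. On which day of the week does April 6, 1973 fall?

Friday

April 30, 1971 → April 30, 1972: 366 days (1972 is a leap year).
April 1972: 30 − 30 = 0 days remain.
Then 11 full months totalling 335 days.
April 1–6, 1973: 6 days.
Residual: 341 days.
Total: 707 days.
707 is a multiple of 7, so April 6, 1973 falls on the same weekday: Friday.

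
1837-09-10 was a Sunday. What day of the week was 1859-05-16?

Monday

From September 10, 1837 to September 10, 1858: 21 years, of which 5 contain a Feb 29 — 16×365 + 5×366 = 7670 days.
September 1858: 30 − 10 = 20 days remain.
Then October (31), November (30), December (31), January (31), February 1859 (28), March (31), April (30): 31 + 30 + 31 + 31 + 28 + 31 + 30 = 212 days.
May 1–16, 1859: 16 days.
Residual: 248 days.
Total: 7918 days.
7918 mod 7 = 1, so 1 day after Sunday is Monday.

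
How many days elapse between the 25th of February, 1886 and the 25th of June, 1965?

Day-of-year of February 25, 1886: 56.
Day-of-year of June 25, 1965: 176.
1886 has 365 days, so 365 − 56 = 309 days remain in 1886.
Full years 1887–1964: 59 common + 19 leap = 59×365 + 19×366 = 28489 days.
Total: 309 + 28489 + 176 = 28974 days.

28974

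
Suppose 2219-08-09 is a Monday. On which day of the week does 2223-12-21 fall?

Day-of-year of August 9, 2219: 221.
Day-of-year of December 21, 2223: 355.
2219 has 365 days, so 365 − 221 = 144 days remain in 2219.
Full years: 2220: 366; 2221: 365; 2222: 365. Sum = 1096.
Total: 144 + 1096 + 355 = 1595 days.
1595 mod 7 = 6, so 6 days after Monday is Sunday.

Sunday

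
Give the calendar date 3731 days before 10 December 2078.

22 September 2068

Count 3731 days before December 10, 2078:
Day-of-year of September 22, 2068: 266.
Day-of-year of December 10, 2078: 344.
2068 has 366 days, so 366 − 266 = 100 days remain in 2068.
Full years 2069–2077: 7 common + 2 leap = 7×365 + 2×366 = 3287 days.
Total: 100 + 3287 + 344 = 3731 days.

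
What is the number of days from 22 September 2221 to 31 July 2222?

312

September 2221: 30 − 22 = 8 days remain.
Then 9 full months totalling 273 days.
July 1–31, 2222: 31 days.
Residual: 312 days.
Total: 312 days.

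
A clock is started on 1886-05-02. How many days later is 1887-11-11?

May 1886: 31 − 2 = 29 days remain.
Then 17 full months totalling 518 days.
November 1–11, 1887: 11 days.
Total: 29 + 518 + 11 = 558 days.

558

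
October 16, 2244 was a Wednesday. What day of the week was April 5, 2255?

Thursday

From October 16, 2244 to October 16, 2254: 10 years, of which 2 contain a Feb 29 — 8×365 + 2×366 = 3652 days.
October 2254: 31 − 16 = 15 days remain.
Then November (30), December (31), January (31), February 2255 (28), March (31): 30 + 31 + 31 + 28 + 31 = 151 days.
April 1–5, 2255: 5 days.
Residual: 171 days.
Total: 3823 days.
3823 mod 7 = 1, so 1 day after Wednesday is Thursday.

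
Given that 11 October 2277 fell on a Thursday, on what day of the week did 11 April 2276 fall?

Count forward from the earlier date (April 11, 2276) to the later (October 11, 2277):
Day-of-year of April 11, 2276: 102.
Day-of-year of October 11, 2277: 284.
2276 has 366 days, so 366 − 102 = 264 days remain in 2276.
Total: 264 + 284 = 548 days.
548 mod 7 = 2, so 2 days before Thursday is Tuesday.

Tuesday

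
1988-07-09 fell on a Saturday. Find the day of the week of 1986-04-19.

Saturday

Count forward from the earlier date (April 19, 1986) to the later (July 9, 1988):
April 19, 1986 → April 19, 1987: 365 days.
April 19, 1987 → April 19, 1988: 366 days (1988 is a leap year).
April 1988: 30 − 19 = 11 days remain.
Then May (31), June (30): 31 + 30 = 61 days.
July 1–9, 1988: 9 days.
Residual: 81 days.
Total: 812 days.
812 is a multiple of 7, so 1986-04-19 falls on the same weekday: Saturday.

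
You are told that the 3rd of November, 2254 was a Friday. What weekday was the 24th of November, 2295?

From November 3, 2254 to November 3, 2295: 41 years, of which 10 contain a Feb 29 — 31×365 + 10×366 = 14975 days.
Within November 2295: 24 − 3 = 21 days.
Total: 14996 days.
14996 mod 7 = 2, so 2 days after Friday is Sunday.

Sunday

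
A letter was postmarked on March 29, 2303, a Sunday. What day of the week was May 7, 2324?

Wednesday

From March 29, 2303 to March 29, 2324: 21 years, of which 6 contain a Feb 29 — 15×365 + 6×366 = 7671 days.
March 2324: 31 − 29 = 2 days remain.
Then April (30): 30 days.
May 1–7, 2324: 7 days.
Residual: 39 days.
Total: 7710 days.
7710 mod 7 = 3, so 3 days after Sunday is Wednesday.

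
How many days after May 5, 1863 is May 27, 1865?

May 5, 1863 → May 5, 1864: 366 days (1864 is a leap year).
May 5, 1864 → May 5, 1865: 365 days.
Within May 1865: 27 − 5 = 22 days.
Total: 753 days.

753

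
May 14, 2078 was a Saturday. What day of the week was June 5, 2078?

May 2078: 31 − 14 = 17 days remain.
June 1–5, 2078: 5 days.
Total: 17 + 5 = 22 days.
22 mod 7 = 1, so 1 day after Saturday is Sunday.

Sunday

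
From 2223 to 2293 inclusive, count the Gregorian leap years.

18

Years divisible by 4: 2224, 2228, …, 2292 — 18 in all.
No century exceptions apply. Count: 18.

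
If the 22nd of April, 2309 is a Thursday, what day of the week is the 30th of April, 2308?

Thursday

Count forward from the earlier date (April 30, 2308) to the later (April 22, 2309):
April 2308: 30 − 30 = 0 days remain.
Then 11 full months totalling 335 days.
April 1–22, 2309: 22 days.
Total: 0 + 335 + 22 = 357 days.
357 is a multiple of 7, so the 30th of April, 2308 falls on the same weekday: Thursday.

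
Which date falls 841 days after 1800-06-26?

1802-10-15

Count 841 days after June 26, 1800:
Day-of-year of June 26, 1800: 177.
Day-of-year of October 15, 1802: 288.
1800 has 365 days, so 365 − 177 = 188 days remain in 1800.
Full years: 1801: 365. Sum = 365.
Total: 188 + 365 + 288 = 841 days.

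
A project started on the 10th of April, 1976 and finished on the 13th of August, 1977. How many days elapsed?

490

April 1976: 30 − 10 = 20 days remain.
Then 15 full months totalling 457 days.
August 1–13, 1977: 13 days.
Total: 20 + 457 + 13 = 490 days.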